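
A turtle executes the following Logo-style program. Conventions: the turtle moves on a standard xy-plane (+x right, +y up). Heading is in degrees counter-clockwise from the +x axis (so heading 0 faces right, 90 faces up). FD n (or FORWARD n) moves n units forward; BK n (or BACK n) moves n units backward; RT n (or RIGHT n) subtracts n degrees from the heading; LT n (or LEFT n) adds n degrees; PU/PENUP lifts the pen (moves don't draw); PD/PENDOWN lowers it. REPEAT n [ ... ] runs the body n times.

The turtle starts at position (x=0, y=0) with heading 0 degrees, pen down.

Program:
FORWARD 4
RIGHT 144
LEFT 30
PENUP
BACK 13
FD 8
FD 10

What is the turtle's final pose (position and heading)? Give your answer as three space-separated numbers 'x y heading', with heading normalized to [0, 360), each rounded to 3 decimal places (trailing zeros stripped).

Answer: 1.966 -4.568 246

Derivation:
Executing turtle program step by step:
Start: pos=(0,0), heading=0, pen down
FD 4: (0,0) -> (4,0) [heading=0, draw]
RT 144: heading 0 -> 216
LT 30: heading 216 -> 246
PU: pen up
BK 13: (4,0) -> (9.288,11.876) [heading=246, move]
FD 8: (9.288,11.876) -> (6.034,4.568) [heading=246, move]
FD 10: (6.034,4.568) -> (1.966,-4.568) [heading=246, move]
Final: pos=(1.966,-4.568), heading=246, 1 segment(s) drawn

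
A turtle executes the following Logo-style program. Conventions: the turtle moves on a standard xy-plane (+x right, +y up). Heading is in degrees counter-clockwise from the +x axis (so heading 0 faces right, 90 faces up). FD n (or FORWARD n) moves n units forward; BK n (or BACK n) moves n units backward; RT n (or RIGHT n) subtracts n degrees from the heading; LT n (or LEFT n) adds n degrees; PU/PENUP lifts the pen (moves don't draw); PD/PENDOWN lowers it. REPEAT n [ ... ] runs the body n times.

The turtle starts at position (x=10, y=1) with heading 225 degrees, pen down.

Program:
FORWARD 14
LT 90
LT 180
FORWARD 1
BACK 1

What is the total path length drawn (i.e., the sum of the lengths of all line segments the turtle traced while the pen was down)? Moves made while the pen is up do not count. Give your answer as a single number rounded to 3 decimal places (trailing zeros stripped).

Executing turtle program step by step:
Start: pos=(10,1), heading=225, pen down
FD 14: (10,1) -> (0.101,-8.899) [heading=225, draw]
LT 90: heading 225 -> 315
LT 180: heading 315 -> 135
FD 1: (0.101,-8.899) -> (-0.607,-8.192) [heading=135, draw]
BK 1: (-0.607,-8.192) -> (0.101,-8.899) [heading=135, draw]
Final: pos=(0.101,-8.899), heading=135, 3 segment(s) drawn

Segment lengths:
  seg 1: (10,1) -> (0.101,-8.899), length = 14
  seg 2: (0.101,-8.899) -> (-0.607,-8.192), length = 1
  seg 3: (-0.607,-8.192) -> (0.101,-8.899), length = 1
Total = 16

Answer: 16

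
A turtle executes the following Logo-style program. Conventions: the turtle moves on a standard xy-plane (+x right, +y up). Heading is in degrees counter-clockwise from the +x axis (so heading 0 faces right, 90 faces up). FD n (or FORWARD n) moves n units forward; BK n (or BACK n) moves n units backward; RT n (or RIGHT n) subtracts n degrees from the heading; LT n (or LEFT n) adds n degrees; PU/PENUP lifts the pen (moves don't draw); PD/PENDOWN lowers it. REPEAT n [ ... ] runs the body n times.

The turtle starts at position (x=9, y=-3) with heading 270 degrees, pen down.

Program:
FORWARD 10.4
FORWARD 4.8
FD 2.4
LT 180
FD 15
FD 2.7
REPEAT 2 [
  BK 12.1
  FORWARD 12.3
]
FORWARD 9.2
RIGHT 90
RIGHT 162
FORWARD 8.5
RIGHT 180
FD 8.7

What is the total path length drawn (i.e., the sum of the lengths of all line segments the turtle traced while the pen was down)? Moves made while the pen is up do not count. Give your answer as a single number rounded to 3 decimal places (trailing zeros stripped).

Answer: 110.5

Derivation:
Executing turtle program step by step:
Start: pos=(9,-3), heading=270, pen down
FD 10.4: (9,-3) -> (9,-13.4) [heading=270, draw]
FD 4.8: (9,-13.4) -> (9,-18.2) [heading=270, draw]
FD 2.4: (9,-18.2) -> (9,-20.6) [heading=270, draw]
LT 180: heading 270 -> 90
FD 15: (9,-20.6) -> (9,-5.6) [heading=90, draw]
FD 2.7: (9,-5.6) -> (9,-2.9) [heading=90, draw]
REPEAT 2 [
  -- iteration 1/2 --
  BK 12.1: (9,-2.9) -> (9,-15) [heading=90, draw]
  FD 12.3: (9,-15) -> (9,-2.7) [heading=90, draw]
  -- iteration 2/2 --
  BK 12.1: (9,-2.7) -> (9,-14.8) [heading=90, draw]
  FD 12.3: (9,-14.8) -> (9,-2.5) [heading=90, draw]
]
FD 9.2: (9,-2.5) -> (9,6.7) [heading=90, draw]
RT 90: heading 90 -> 0
RT 162: heading 0 -> 198
FD 8.5: (9,6.7) -> (0.916,4.073) [heading=198, draw]
RT 180: heading 198 -> 18
FD 8.7: (0.916,4.073) -> (9.19,6.762) [heading=18, draw]
Final: pos=(9.19,6.762), heading=18, 12 segment(s) drawn

Segment lengths:
  seg 1: (9,-3) -> (9,-13.4), length = 10.4
  seg 2: (9,-13.4) -> (9,-18.2), length = 4.8
  seg 3: (9,-18.2) -> (9,-20.6), length = 2.4
  seg 4: (9,-20.6) -> (9,-5.6), length = 15
  seg 5: (9,-5.6) -> (9,-2.9), length = 2.7
  seg 6: (9,-2.9) -> (9,-15), length = 12.1
  seg 7: (9,-15) -> (9,-2.7), length = 12.3
  seg 8: (9,-2.7) -> (9,-14.8), length = 12.1
  seg 9: (9,-14.8) -> (9,-2.5), length = 12.3
  seg 10: (9,-2.5) -> (9,6.7), length = 9.2
  seg 11: (9,6.7) -> (0.916,4.073), length = 8.5
  seg 12: (0.916,4.073) -> (9.19,6.762), length = 8.7
Total = 110.5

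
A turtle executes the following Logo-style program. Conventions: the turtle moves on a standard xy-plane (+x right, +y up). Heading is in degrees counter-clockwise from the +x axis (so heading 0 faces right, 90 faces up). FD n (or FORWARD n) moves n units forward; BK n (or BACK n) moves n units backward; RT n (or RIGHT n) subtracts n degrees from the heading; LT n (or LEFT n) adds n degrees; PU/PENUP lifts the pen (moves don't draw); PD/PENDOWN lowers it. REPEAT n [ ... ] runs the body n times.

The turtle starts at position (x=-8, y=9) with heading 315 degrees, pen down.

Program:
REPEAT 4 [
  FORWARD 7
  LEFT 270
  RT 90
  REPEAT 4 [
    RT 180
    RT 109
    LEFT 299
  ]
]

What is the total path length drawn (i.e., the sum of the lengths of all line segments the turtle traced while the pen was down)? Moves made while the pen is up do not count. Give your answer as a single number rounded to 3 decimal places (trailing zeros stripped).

Answer: 28

Derivation:
Executing turtle program step by step:
Start: pos=(-8,9), heading=315, pen down
REPEAT 4 [
  -- iteration 1/4 --
  FD 7: (-8,9) -> (-3.05,4.05) [heading=315, draw]
  LT 270: heading 315 -> 225
  RT 90: heading 225 -> 135
  REPEAT 4 [
    -- iteration 1/4 --
    RT 180: heading 135 -> 315
    RT 109: heading 315 -> 206
    LT 299: heading 206 -> 145
    -- iteration 2/4 --
    RT 180: heading 145 -> 325
    RT 109: heading 325 -> 216
    LT 299: heading 216 -> 155
    -- iteration 3/4 --
    RT 180: heading 155 -> 335
    RT 109: heading 335 -> 226
    LT 299: heading 226 -> 165
    -- iteration 4/4 --
    RT 180: heading 165 -> 345
    RT 109: heading 345 -> 236
    LT 299: heading 236 -> 175
  ]
  -- iteration 2/4 --
  FD 7: (-3.05,4.05) -> (-10.024,4.66) [heading=175, draw]
  LT 270: heading 175 -> 85
  RT 90: heading 85 -> 355
  REPEAT 4 [
    -- iteration 1/4 --
    RT 180: heading 355 -> 175
    RT 109: heading 175 -> 66
    LT 299: heading 66 -> 5
    -- iteration 2/4 --
    RT 180: heading 5 -> 185
    RT 109: heading 185 -> 76
    LT 299: heading 76 -> 15
    -- iteration 3/4 --
    RT 180: heading 15 -> 195
    RT 109: heading 195 -> 86
    LT 299: heading 86 -> 25
    -- iteration 4/4 --
    RT 180: heading 25 -> 205
    RT 109: heading 205 -> 96
    LT 299: heading 96 -> 35
  ]
  -- iteration 3/4 --
  FD 7: (-10.024,4.66) -> (-4.29,8.675) [heading=35, draw]
  LT 270: heading 35 -> 305
  RT 90: heading 305 -> 215
  REPEAT 4 [
    -- iteration 1/4 --
    RT 180: heading 215 -> 35
    RT 109: heading 35 -> 286
    LT 299: heading 286 -> 225
    -- iteration 2/4 --
    RT 180: heading 225 -> 45
    RT 109: heading 45 -> 296
    LT 299: heading 296 -> 235
    -- iteration 3/4 --
    RT 180: heading 235 -> 55
    RT 109: heading 55 -> 306
    LT 299: heading 306 -> 245
    -- iteration 4/4 --
    RT 180: heading 245 -> 65
    RT 109: heading 65 -> 316
    LT 299: heading 316 -> 255
  ]
  -- iteration 4/4 --
  FD 7: (-4.29,8.675) -> (-6.101,1.914) [heading=255, draw]
  LT 270: heading 255 -> 165
  RT 90: heading 165 -> 75
  REPEAT 4 [
    -- iteration 1/4 --
    RT 180: heading 75 -> 255
    RT 109: heading 255 -> 146
    LT 299: heading 146 -> 85
    -- iteration 2/4 --
    RT 180: heading 85 -> 265
    RT 109: heading 265 -> 156
    LT 299: heading 156 -> 95
    -- iteration 3/4 --
    RT 180: heading 95 -> 275
    RT 109: heading 275 -> 166
    LT 299: heading 166 -> 105
    -- iteration 4/4 --
    RT 180: heading 105 -> 285
    RT 109: heading 285 -> 176
    LT 299: heading 176 -> 115
  ]
]
Final: pos=(-6.101,1.914), heading=115, 4 segment(s) drawn

Segment lengths:
  seg 1: (-8,9) -> (-3.05,4.05), length = 7
  seg 2: (-3.05,4.05) -> (-10.024,4.66), length = 7
  seg 3: (-10.024,4.66) -> (-4.29,8.675), length = 7
  seg 4: (-4.29,8.675) -> (-6.101,1.914), length = 7
Total = 28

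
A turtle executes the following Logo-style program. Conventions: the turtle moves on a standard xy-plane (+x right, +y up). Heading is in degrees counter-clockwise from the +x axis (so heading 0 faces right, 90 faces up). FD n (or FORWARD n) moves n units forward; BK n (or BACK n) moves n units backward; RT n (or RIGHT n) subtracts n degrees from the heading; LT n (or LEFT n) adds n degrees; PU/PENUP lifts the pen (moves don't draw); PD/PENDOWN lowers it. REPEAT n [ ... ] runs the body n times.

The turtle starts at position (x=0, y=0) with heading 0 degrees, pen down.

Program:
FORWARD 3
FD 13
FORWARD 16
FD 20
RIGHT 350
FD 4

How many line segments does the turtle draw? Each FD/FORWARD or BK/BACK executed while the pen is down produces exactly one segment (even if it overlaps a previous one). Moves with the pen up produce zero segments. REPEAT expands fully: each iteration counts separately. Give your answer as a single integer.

Executing turtle program step by step:
Start: pos=(0,0), heading=0, pen down
FD 3: (0,0) -> (3,0) [heading=0, draw]
FD 13: (3,0) -> (16,0) [heading=0, draw]
FD 16: (16,0) -> (32,0) [heading=0, draw]
FD 20: (32,0) -> (52,0) [heading=0, draw]
RT 350: heading 0 -> 10
FD 4: (52,0) -> (55.939,0.695) [heading=10, draw]
Final: pos=(55.939,0.695), heading=10, 5 segment(s) drawn
Segments drawn: 5

Answer: 5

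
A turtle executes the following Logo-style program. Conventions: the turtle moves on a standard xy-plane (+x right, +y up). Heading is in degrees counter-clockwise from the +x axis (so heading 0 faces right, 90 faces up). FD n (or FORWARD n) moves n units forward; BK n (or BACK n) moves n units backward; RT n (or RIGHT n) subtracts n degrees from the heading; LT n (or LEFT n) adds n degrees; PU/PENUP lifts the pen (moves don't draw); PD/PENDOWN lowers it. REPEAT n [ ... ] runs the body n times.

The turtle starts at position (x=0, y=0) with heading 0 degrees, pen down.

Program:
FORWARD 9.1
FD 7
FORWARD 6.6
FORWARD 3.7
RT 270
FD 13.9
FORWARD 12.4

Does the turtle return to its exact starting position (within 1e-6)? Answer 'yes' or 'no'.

Executing turtle program step by step:
Start: pos=(0,0), heading=0, pen down
FD 9.1: (0,0) -> (9.1,0) [heading=0, draw]
FD 7: (9.1,0) -> (16.1,0) [heading=0, draw]
FD 6.6: (16.1,0) -> (22.7,0) [heading=0, draw]
FD 3.7: (22.7,0) -> (26.4,0) [heading=0, draw]
RT 270: heading 0 -> 90
FD 13.9: (26.4,0) -> (26.4,13.9) [heading=90, draw]
FD 12.4: (26.4,13.9) -> (26.4,26.3) [heading=90, draw]
Final: pos=(26.4,26.3), heading=90, 6 segment(s) drawn

Start position: (0, 0)
Final position: (26.4, 26.3)
Distance = 37.265; >= 1e-6 -> NOT closed

Answer: no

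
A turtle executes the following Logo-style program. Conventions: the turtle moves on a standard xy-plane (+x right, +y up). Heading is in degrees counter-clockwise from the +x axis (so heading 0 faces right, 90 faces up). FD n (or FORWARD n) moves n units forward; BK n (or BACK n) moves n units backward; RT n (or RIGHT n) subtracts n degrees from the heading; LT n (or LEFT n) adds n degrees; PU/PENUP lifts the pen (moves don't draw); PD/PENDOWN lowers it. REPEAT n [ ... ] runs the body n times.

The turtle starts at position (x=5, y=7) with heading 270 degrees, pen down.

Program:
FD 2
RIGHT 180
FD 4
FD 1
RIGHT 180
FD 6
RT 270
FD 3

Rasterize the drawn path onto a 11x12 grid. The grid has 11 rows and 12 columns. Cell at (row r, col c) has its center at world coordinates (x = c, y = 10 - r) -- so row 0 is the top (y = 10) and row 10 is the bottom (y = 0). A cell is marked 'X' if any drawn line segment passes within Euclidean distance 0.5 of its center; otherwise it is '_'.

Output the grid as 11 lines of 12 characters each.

Segment 0: (5,7) -> (5,5)
Segment 1: (5,5) -> (5,9)
Segment 2: (5,9) -> (5,10)
Segment 3: (5,10) -> (5,4)
Segment 4: (5,4) -> (8,4)

Answer: _____X______
_____X______
_____X______
_____X______
_____X______
_____X______
_____XXXX___
____________
____________
____________
____________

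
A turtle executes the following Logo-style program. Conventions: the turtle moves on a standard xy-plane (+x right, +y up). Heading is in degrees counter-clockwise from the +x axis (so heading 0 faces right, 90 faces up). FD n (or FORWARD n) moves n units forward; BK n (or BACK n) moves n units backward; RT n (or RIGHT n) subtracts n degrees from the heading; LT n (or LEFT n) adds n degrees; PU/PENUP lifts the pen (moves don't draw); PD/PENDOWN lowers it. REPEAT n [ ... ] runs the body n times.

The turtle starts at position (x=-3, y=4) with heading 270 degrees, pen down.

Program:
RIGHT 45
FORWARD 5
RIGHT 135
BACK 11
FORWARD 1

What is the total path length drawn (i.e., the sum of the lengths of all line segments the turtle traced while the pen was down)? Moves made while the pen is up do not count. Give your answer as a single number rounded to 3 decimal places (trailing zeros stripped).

Answer: 17

Derivation:
Executing turtle program step by step:
Start: pos=(-3,4), heading=270, pen down
RT 45: heading 270 -> 225
FD 5: (-3,4) -> (-6.536,0.464) [heading=225, draw]
RT 135: heading 225 -> 90
BK 11: (-6.536,0.464) -> (-6.536,-10.536) [heading=90, draw]
FD 1: (-6.536,-10.536) -> (-6.536,-9.536) [heading=90, draw]
Final: pos=(-6.536,-9.536), heading=90, 3 segment(s) drawn

Segment lengths:
  seg 1: (-3,4) -> (-6.536,0.464), length = 5
  seg 2: (-6.536,0.464) -> (-6.536,-10.536), length = 11
  seg 3: (-6.536,-10.536) -> (-6.536,-9.536), length = 1
Total = 17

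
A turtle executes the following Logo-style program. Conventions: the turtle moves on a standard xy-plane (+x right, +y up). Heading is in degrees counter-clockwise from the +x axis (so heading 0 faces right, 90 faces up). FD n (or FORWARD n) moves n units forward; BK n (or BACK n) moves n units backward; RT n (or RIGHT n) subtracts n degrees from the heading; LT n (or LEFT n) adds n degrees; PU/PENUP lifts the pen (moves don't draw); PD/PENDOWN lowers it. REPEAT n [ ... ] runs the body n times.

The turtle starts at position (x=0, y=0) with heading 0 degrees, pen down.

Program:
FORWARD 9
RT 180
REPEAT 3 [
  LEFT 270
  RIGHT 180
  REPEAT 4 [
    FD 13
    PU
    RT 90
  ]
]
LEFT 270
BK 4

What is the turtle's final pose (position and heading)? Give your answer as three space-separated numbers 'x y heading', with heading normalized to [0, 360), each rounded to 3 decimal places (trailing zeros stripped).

Executing turtle program step by step:
Start: pos=(0,0), heading=0, pen down
FD 9: (0,0) -> (9,0) [heading=0, draw]
RT 180: heading 0 -> 180
REPEAT 3 [
  -- iteration 1/3 --
  LT 270: heading 180 -> 90
  RT 180: heading 90 -> 270
  REPEAT 4 [
    -- iteration 1/4 --
    FD 13: (9,0) -> (9,-13) [heading=270, draw]
    PU: pen up
    RT 90: heading 270 -> 180
    -- iteration 2/4 --
    FD 13: (9,-13) -> (-4,-13) [heading=180, move]
    PU: pen up
    RT 90: heading 180 -> 90
    -- iteration 3/4 --
    FD 13: (-4,-13) -> (-4,0) [heading=90, move]
    PU: pen up
    RT 90: heading 90 -> 0
    -- iteration 4/4 --
    FD 13: (-4,0) -> (9,0) [heading=0, move]
    PU: pen up
    RT 90: heading 0 -> 270
  ]
  -- iteration 2/3 --
  LT 270: heading 270 -> 180
  RT 180: heading 180 -> 0
  REPEAT 4 [
    -- iteration 1/4 --
    FD 13: (9,0) -> (22,0) [heading=0, move]
    PU: pen up
    RT 90: heading 0 -> 270
    -- iteration 2/4 --
    FD 13: (22,0) -> (22,-13) [heading=270, move]
    PU: pen up
    RT 90: heading 270 -> 180
    -- iteration 3/4 --
    FD 13: (22,-13) -> (9,-13) [heading=180, move]
    PU: pen up
    RT 90: heading 180 -> 90
    -- iteration 4/4 --
    FD 13: (9,-13) -> (9,0) [heading=90, move]
    PU: pen up
    RT 90: heading 90 -> 0
  ]
  -- iteration 3/3 --
  LT 270: heading 0 -> 270
  RT 180: heading 270 -> 90
  REPEAT 4 [
    -- iteration 1/4 --
    FD 13: (9,0) -> (9,13) [heading=90, move]
    PU: pen up
    RT 90: heading 90 -> 0
    -- iteration 2/4 --
    FD 13: (9,13) -> (22,13) [heading=0, move]
    PU: pen up
    RT 90: heading 0 -> 270
    -- iteration 3/4 --
    FD 13: (22,13) -> (22,0) [heading=270, move]
    PU: pen up
    RT 90: heading 270 -> 180
    -- iteration 4/4 --
    FD 13: (22,0) -> (9,0) [heading=180, move]
    PU: pen up
    RT 90: heading 180 -> 90
  ]
]
LT 270: heading 90 -> 0
BK 4: (9,0) -> (5,0) [heading=0, move]
Final: pos=(5,0), heading=0, 2 segment(s) drawn

Answer: 5 0 0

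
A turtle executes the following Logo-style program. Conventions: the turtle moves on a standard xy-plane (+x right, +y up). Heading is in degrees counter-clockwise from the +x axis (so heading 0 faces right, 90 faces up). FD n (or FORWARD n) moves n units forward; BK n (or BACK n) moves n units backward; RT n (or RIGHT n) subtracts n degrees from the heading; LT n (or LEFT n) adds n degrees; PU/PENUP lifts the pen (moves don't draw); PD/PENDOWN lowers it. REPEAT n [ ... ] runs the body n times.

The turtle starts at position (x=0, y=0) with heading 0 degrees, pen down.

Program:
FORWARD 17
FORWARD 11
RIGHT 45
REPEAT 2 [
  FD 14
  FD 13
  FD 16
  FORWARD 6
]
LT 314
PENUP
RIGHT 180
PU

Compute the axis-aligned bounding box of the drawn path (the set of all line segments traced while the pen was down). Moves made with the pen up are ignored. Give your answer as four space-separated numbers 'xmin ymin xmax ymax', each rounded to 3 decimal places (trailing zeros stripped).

Executing turtle program step by step:
Start: pos=(0,0), heading=0, pen down
FD 17: (0,0) -> (17,0) [heading=0, draw]
FD 11: (17,0) -> (28,0) [heading=0, draw]
RT 45: heading 0 -> 315
REPEAT 2 [
  -- iteration 1/2 --
  FD 14: (28,0) -> (37.899,-9.899) [heading=315, draw]
  FD 13: (37.899,-9.899) -> (47.092,-19.092) [heading=315, draw]
  FD 16: (47.092,-19.092) -> (58.406,-30.406) [heading=315, draw]
  FD 6: (58.406,-30.406) -> (62.648,-34.648) [heading=315, draw]
  -- iteration 2/2 --
  FD 14: (62.648,-34.648) -> (72.548,-44.548) [heading=315, draw]
  FD 13: (72.548,-44.548) -> (81.74,-53.74) [heading=315, draw]
  FD 16: (81.74,-53.74) -> (93.054,-65.054) [heading=315, draw]
  FD 6: (93.054,-65.054) -> (97.296,-69.296) [heading=315, draw]
]
LT 314: heading 315 -> 269
PU: pen up
RT 180: heading 269 -> 89
PU: pen up
Final: pos=(97.296,-69.296), heading=89, 10 segment(s) drawn

Segment endpoints: x in {0, 17, 28, 37.899, 47.092, 58.406, 62.648, 72.548, 81.74, 93.054, 97.296}, y in {-69.296, -65.054, -53.74, -44.548, -34.648, -30.406, -19.092, -9.899, 0}
xmin=0, ymin=-69.296, xmax=97.296, ymax=0

Answer: 0 -69.296 97.296 0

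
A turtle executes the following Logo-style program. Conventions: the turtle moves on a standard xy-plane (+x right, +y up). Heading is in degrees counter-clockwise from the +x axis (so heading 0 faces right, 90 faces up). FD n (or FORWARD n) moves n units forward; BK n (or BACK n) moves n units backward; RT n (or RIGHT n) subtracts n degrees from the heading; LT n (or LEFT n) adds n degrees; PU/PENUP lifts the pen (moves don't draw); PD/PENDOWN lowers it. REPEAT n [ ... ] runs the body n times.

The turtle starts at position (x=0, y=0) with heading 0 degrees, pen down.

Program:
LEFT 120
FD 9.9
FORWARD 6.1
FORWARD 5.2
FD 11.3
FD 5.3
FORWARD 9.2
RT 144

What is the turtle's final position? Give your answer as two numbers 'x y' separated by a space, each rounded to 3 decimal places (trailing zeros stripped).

Executing turtle program step by step:
Start: pos=(0,0), heading=0, pen down
LT 120: heading 0 -> 120
FD 9.9: (0,0) -> (-4.95,8.574) [heading=120, draw]
FD 6.1: (-4.95,8.574) -> (-8,13.856) [heading=120, draw]
FD 5.2: (-8,13.856) -> (-10.6,18.36) [heading=120, draw]
FD 11.3: (-10.6,18.36) -> (-16.25,28.146) [heading=120, draw]
FD 5.3: (-16.25,28.146) -> (-18.9,32.736) [heading=120, draw]
FD 9.2: (-18.9,32.736) -> (-23.5,40.703) [heading=120, draw]
RT 144: heading 120 -> 336
Final: pos=(-23.5,40.703), heading=336, 6 segment(s) drawn

Answer: -23.5 40.703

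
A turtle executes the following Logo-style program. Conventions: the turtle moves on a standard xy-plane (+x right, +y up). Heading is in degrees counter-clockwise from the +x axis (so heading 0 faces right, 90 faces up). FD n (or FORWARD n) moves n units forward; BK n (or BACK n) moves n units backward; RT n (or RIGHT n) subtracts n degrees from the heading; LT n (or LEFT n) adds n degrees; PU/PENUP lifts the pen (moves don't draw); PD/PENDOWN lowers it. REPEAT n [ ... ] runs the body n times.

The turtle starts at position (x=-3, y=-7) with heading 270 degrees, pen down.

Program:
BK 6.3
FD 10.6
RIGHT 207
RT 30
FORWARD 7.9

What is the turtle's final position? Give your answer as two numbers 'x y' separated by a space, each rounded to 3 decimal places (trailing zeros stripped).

Executing turtle program step by step:
Start: pos=(-3,-7), heading=270, pen down
BK 6.3: (-3,-7) -> (-3,-0.7) [heading=270, draw]
FD 10.6: (-3,-0.7) -> (-3,-11.3) [heading=270, draw]
RT 207: heading 270 -> 63
RT 30: heading 63 -> 33
FD 7.9: (-3,-11.3) -> (3.625,-6.997) [heading=33, draw]
Final: pos=(3.625,-6.997), heading=33, 3 segment(s) drawn

Answer: 3.625 -6.997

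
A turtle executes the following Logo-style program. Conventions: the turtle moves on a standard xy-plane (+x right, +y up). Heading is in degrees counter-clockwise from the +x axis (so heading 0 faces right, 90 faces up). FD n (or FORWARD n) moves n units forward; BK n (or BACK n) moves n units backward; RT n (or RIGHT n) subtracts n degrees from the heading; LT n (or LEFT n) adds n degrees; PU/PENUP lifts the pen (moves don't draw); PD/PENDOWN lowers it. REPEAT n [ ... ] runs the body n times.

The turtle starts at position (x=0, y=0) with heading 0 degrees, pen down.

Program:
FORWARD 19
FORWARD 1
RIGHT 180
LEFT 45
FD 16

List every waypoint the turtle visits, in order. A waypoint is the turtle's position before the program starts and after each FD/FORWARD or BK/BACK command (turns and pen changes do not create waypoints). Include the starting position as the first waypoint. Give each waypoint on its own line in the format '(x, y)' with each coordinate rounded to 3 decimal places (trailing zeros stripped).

Answer: (0, 0)
(19, 0)
(20, 0)
(8.686, -11.314)

Derivation:
Executing turtle program step by step:
Start: pos=(0,0), heading=0, pen down
FD 19: (0,0) -> (19,0) [heading=0, draw]
FD 1: (19,0) -> (20,0) [heading=0, draw]
RT 180: heading 0 -> 180
LT 45: heading 180 -> 225
FD 16: (20,0) -> (8.686,-11.314) [heading=225, draw]
Final: pos=(8.686,-11.314), heading=225, 3 segment(s) drawn
Waypoints (4 total):
(0, 0)
(19, 0)
(20, 0)
(8.686, -11.314)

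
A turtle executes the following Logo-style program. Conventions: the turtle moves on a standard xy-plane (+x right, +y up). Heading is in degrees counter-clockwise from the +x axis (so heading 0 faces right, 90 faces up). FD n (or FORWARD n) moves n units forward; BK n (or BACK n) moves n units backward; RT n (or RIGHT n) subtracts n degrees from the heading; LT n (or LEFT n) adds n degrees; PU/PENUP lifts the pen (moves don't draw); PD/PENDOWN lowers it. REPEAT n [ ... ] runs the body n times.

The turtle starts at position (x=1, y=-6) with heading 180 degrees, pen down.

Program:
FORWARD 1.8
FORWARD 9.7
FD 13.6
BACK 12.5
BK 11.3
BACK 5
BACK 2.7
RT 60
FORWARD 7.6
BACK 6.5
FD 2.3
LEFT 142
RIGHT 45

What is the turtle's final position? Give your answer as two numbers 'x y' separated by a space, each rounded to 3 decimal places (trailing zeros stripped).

Answer: 5.7 -3.056

Derivation:
Executing turtle program step by step:
Start: pos=(1,-6), heading=180, pen down
FD 1.8: (1,-6) -> (-0.8,-6) [heading=180, draw]
FD 9.7: (-0.8,-6) -> (-10.5,-6) [heading=180, draw]
FD 13.6: (-10.5,-6) -> (-24.1,-6) [heading=180, draw]
BK 12.5: (-24.1,-6) -> (-11.6,-6) [heading=180, draw]
BK 11.3: (-11.6,-6) -> (-0.3,-6) [heading=180, draw]
BK 5: (-0.3,-6) -> (4.7,-6) [heading=180, draw]
BK 2.7: (4.7,-6) -> (7.4,-6) [heading=180, draw]
RT 60: heading 180 -> 120
FD 7.6: (7.4,-6) -> (3.6,0.582) [heading=120, draw]
BK 6.5: (3.6,0.582) -> (6.85,-5.047) [heading=120, draw]
FD 2.3: (6.85,-5.047) -> (5.7,-3.056) [heading=120, draw]
LT 142: heading 120 -> 262
RT 45: heading 262 -> 217
Final: pos=(5.7,-3.056), heading=217, 10 segment(s) drawn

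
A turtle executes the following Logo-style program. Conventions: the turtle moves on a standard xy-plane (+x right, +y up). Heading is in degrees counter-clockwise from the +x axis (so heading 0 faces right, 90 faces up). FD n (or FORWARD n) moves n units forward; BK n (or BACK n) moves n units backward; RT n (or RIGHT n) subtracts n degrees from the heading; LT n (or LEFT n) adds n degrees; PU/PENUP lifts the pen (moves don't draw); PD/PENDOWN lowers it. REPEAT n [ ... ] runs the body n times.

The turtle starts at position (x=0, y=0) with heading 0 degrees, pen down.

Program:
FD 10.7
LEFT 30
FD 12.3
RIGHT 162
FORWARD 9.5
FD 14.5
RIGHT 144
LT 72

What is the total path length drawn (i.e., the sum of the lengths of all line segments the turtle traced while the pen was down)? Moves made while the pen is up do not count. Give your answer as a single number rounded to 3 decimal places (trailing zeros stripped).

Executing turtle program step by step:
Start: pos=(0,0), heading=0, pen down
FD 10.7: (0,0) -> (10.7,0) [heading=0, draw]
LT 30: heading 0 -> 30
FD 12.3: (10.7,0) -> (21.352,6.15) [heading=30, draw]
RT 162: heading 30 -> 228
FD 9.5: (21.352,6.15) -> (14.995,-0.91) [heading=228, draw]
FD 14.5: (14.995,-0.91) -> (5.293,-11.685) [heading=228, draw]
RT 144: heading 228 -> 84
LT 72: heading 84 -> 156
Final: pos=(5.293,-11.685), heading=156, 4 segment(s) drawn

Segment lengths:
  seg 1: (0,0) -> (10.7,0), length = 10.7
  seg 2: (10.7,0) -> (21.352,6.15), length = 12.3
  seg 3: (21.352,6.15) -> (14.995,-0.91), length = 9.5
  seg 4: (14.995,-0.91) -> (5.293,-11.685), length = 14.5
Total = 47

Answer: 47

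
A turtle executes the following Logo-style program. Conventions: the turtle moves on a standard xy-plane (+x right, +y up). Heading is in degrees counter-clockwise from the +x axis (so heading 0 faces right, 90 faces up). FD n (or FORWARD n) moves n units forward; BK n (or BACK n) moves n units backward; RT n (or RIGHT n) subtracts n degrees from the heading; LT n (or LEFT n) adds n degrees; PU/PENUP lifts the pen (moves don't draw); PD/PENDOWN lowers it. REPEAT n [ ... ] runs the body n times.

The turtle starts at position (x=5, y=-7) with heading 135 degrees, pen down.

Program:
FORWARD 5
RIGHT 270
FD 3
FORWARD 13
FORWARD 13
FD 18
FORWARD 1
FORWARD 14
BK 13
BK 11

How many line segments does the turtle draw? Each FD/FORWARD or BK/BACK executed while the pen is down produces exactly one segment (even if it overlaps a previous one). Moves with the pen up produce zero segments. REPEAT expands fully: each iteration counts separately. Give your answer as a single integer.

Answer: 9

Derivation:
Executing turtle program step by step:
Start: pos=(5,-7), heading=135, pen down
FD 5: (5,-7) -> (1.464,-3.464) [heading=135, draw]
RT 270: heading 135 -> 225
FD 3: (1.464,-3.464) -> (-0.657,-5.586) [heading=225, draw]
FD 13: (-0.657,-5.586) -> (-9.849,-14.778) [heading=225, draw]
FD 13: (-9.849,-14.778) -> (-19.042,-23.971) [heading=225, draw]
FD 18: (-19.042,-23.971) -> (-31.77,-36.698) [heading=225, draw]
FD 1: (-31.77,-36.698) -> (-32.477,-37.406) [heading=225, draw]
FD 14: (-32.477,-37.406) -> (-42.376,-47.305) [heading=225, draw]
BK 13: (-42.376,-47.305) -> (-33.184,-38.113) [heading=225, draw]
BK 11: (-33.184,-38.113) -> (-25.406,-30.335) [heading=225, draw]
Final: pos=(-25.406,-30.335), heading=225, 9 segment(s) drawn
Segments drawn: 9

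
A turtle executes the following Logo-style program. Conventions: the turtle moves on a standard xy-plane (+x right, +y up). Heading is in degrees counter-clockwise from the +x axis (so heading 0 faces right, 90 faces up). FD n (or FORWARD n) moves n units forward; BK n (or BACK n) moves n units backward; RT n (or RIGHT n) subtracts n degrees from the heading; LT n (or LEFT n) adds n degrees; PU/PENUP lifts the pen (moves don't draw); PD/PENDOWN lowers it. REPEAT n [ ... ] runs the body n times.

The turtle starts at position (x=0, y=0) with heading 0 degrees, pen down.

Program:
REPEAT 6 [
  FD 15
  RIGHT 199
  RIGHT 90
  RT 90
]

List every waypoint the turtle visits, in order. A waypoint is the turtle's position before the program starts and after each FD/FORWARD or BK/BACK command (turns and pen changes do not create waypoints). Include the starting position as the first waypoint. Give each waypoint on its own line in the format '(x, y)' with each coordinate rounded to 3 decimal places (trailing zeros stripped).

Executing turtle program step by step:
Start: pos=(0,0), heading=0, pen down
REPEAT 6 [
  -- iteration 1/6 --
  FD 15: (0,0) -> (15,0) [heading=0, draw]
  RT 199: heading 0 -> 161
  RT 90: heading 161 -> 71
  RT 90: heading 71 -> 341
  -- iteration 2/6 --
  FD 15: (15,0) -> (29.183,-4.884) [heading=341, draw]
  RT 199: heading 341 -> 142
  RT 90: heading 142 -> 52
  RT 90: heading 52 -> 322
  -- iteration 3/6 --
  FD 15: (29.183,-4.884) -> (41.003,-14.118) [heading=322, draw]
  RT 199: heading 322 -> 123
  RT 90: heading 123 -> 33
  RT 90: heading 33 -> 303
  -- iteration 4/6 --
  FD 15: (41.003,-14.118) -> (49.173,-26.699) [heading=303, draw]
  RT 199: heading 303 -> 104
  RT 90: heading 104 -> 14
  RT 90: heading 14 -> 284
  -- iteration 5/6 --
  FD 15: (49.173,-26.699) -> (52.801,-41.253) [heading=284, draw]
  RT 199: heading 284 -> 85
  RT 90: heading 85 -> 355
  RT 90: heading 355 -> 265
  -- iteration 6/6 --
  FD 15: (52.801,-41.253) -> (51.494,-56.196) [heading=265, draw]
  RT 199: heading 265 -> 66
  RT 90: heading 66 -> 336
  RT 90: heading 336 -> 246
]
Final: pos=(51.494,-56.196), heading=246, 6 segment(s) drawn
Waypoints (7 total):
(0, 0)
(15, 0)
(29.183, -4.884)
(41.003, -14.118)
(49.173, -26.699)
(52.801, -41.253)
(51.494, -56.196)

Answer: (0, 0)
(15, 0)
(29.183, -4.884)
(41.003, -14.118)
(49.173, -26.699)
(52.801, -41.253)
(51.494, -56.196)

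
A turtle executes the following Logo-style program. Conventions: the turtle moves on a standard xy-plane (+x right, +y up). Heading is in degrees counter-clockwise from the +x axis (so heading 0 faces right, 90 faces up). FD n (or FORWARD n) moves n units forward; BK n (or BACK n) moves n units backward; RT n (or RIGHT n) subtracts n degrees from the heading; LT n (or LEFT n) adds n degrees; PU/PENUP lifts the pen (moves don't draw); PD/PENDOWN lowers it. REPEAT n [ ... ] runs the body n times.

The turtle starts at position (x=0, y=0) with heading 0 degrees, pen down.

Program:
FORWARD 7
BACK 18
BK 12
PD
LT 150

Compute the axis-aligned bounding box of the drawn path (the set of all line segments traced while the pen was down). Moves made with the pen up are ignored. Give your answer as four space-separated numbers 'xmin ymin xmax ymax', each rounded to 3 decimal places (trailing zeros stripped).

Answer: -23 0 7 0

Derivation:
Executing turtle program step by step:
Start: pos=(0,0), heading=0, pen down
FD 7: (0,0) -> (7,0) [heading=0, draw]
BK 18: (7,0) -> (-11,0) [heading=0, draw]
BK 12: (-11,0) -> (-23,0) [heading=0, draw]
PD: pen down
LT 150: heading 0 -> 150
Final: pos=(-23,0), heading=150, 3 segment(s) drawn

Segment endpoints: x in {-23, -11, 0, 7}, y in {0}
xmin=-23, ymin=0, xmax=7, ymax=0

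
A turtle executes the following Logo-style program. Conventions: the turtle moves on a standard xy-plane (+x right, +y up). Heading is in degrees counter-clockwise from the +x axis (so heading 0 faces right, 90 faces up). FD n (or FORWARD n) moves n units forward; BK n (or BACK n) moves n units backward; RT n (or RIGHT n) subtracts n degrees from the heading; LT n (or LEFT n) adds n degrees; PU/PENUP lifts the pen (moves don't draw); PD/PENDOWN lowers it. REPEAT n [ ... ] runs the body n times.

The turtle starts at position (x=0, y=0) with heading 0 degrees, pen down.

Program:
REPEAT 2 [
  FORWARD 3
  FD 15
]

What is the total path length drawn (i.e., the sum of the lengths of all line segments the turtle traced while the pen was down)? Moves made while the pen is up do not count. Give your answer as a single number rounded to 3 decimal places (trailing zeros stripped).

Executing turtle program step by step:
Start: pos=(0,0), heading=0, pen down
REPEAT 2 [
  -- iteration 1/2 --
  FD 3: (0,0) -> (3,0) [heading=0, draw]
  FD 15: (3,0) -> (18,0) [heading=0, draw]
  -- iteration 2/2 --
  FD 3: (18,0) -> (21,0) [heading=0, draw]
  FD 15: (21,0) -> (36,0) [heading=0, draw]
]
Final: pos=(36,0), heading=0, 4 segment(s) drawn

Segment lengths:
  seg 1: (0,0) -> (3,0), length = 3
  seg 2: (3,0) -> (18,0), length = 15
  seg 3: (18,0) -> (21,0), length = 3
  seg 4: (21,0) -> (36,0), length = 15
Total = 36

Answer: 36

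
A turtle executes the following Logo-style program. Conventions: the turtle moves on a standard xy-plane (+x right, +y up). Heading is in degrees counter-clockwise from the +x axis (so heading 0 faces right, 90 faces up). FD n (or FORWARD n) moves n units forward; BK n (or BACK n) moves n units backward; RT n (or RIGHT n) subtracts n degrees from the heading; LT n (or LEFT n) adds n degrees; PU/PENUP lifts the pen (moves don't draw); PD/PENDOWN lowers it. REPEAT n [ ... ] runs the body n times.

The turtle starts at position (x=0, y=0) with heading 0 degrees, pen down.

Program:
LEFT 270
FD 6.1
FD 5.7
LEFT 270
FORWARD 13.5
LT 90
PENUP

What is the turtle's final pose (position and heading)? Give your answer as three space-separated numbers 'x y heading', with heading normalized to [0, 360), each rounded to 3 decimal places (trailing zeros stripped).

Executing turtle program step by step:
Start: pos=(0,0), heading=0, pen down
LT 270: heading 0 -> 270
FD 6.1: (0,0) -> (0,-6.1) [heading=270, draw]
FD 5.7: (0,-6.1) -> (0,-11.8) [heading=270, draw]
LT 270: heading 270 -> 180
FD 13.5: (0,-11.8) -> (-13.5,-11.8) [heading=180, draw]
LT 90: heading 180 -> 270
PU: pen up
Final: pos=(-13.5,-11.8), heading=270, 3 segment(s) drawn

Answer: -13.5 -11.8 270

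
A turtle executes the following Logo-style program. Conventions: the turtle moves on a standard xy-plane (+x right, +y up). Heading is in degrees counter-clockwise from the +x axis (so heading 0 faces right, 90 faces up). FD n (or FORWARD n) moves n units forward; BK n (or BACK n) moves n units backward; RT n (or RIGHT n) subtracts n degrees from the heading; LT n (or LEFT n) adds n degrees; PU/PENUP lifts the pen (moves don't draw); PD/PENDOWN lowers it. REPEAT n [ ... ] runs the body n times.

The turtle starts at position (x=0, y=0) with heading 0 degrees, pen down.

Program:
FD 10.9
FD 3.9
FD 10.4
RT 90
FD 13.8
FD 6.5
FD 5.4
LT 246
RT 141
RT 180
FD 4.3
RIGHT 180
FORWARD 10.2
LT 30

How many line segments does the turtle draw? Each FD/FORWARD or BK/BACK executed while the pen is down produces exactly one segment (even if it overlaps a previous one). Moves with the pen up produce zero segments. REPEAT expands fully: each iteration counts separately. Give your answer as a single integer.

Answer: 8

Derivation:
Executing turtle program step by step:
Start: pos=(0,0), heading=0, pen down
FD 10.9: (0,0) -> (10.9,0) [heading=0, draw]
FD 3.9: (10.9,0) -> (14.8,0) [heading=0, draw]
FD 10.4: (14.8,0) -> (25.2,0) [heading=0, draw]
RT 90: heading 0 -> 270
FD 13.8: (25.2,0) -> (25.2,-13.8) [heading=270, draw]
FD 6.5: (25.2,-13.8) -> (25.2,-20.3) [heading=270, draw]
FD 5.4: (25.2,-20.3) -> (25.2,-25.7) [heading=270, draw]
LT 246: heading 270 -> 156
RT 141: heading 156 -> 15
RT 180: heading 15 -> 195
FD 4.3: (25.2,-25.7) -> (21.047,-26.813) [heading=195, draw]
RT 180: heading 195 -> 15
FD 10.2: (21.047,-26.813) -> (30.899,-24.173) [heading=15, draw]
LT 30: heading 15 -> 45
Final: pos=(30.899,-24.173), heading=45, 8 segment(s) drawn
Segments drawn: 8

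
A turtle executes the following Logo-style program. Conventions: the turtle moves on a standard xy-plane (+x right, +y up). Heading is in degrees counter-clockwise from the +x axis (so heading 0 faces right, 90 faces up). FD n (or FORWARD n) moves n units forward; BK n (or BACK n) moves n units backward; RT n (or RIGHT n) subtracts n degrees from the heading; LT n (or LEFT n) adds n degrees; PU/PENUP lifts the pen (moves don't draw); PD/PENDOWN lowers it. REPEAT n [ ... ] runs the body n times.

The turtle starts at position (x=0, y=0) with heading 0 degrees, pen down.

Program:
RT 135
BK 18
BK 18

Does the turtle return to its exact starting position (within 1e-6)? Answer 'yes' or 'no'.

Answer: no

Derivation:
Executing turtle program step by step:
Start: pos=(0,0), heading=0, pen down
RT 135: heading 0 -> 225
BK 18: (0,0) -> (12.728,12.728) [heading=225, draw]
BK 18: (12.728,12.728) -> (25.456,25.456) [heading=225, draw]
Final: pos=(25.456,25.456), heading=225, 2 segment(s) drawn

Start position: (0, 0)
Final position: (25.456, 25.456)
Distance = 36; >= 1e-6 -> NOT closed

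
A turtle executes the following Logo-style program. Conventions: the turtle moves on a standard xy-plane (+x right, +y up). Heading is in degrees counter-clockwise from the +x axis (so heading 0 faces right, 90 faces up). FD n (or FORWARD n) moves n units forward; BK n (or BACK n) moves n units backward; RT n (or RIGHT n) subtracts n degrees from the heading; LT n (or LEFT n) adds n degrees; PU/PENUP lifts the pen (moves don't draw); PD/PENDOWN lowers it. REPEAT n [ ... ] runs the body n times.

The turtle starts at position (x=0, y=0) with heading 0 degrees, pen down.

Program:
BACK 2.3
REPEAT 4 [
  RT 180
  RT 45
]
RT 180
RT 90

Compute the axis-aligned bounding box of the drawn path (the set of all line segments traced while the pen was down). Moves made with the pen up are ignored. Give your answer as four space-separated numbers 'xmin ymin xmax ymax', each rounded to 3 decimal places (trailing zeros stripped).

Answer: -2.3 0 0 0

Derivation:
Executing turtle program step by step:
Start: pos=(0,0), heading=0, pen down
BK 2.3: (0,0) -> (-2.3,0) [heading=0, draw]
REPEAT 4 [
  -- iteration 1/4 --
  RT 180: heading 0 -> 180
  RT 45: heading 180 -> 135
  -- iteration 2/4 --
  RT 180: heading 135 -> 315
  RT 45: heading 315 -> 270
  -- iteration 3/4 --
  RT 180: heading 270 -> 90
  RT 45: heading 90 -> 45
  -- iteration 4/4 --
  RT 180: heading 45 -> 225
  RT 45: heading 225 -> 180
]
RT 180: heading 180 -> 0
RT 90: heading 0 -> 270
Final: pos=(-2.3,0), heading=270, 1 segment(s) drawn

Segment endpoints: x in {-2.3, 0}, y in {0}
xmin=-2.3, ymin=0, xmax=0, ymax=0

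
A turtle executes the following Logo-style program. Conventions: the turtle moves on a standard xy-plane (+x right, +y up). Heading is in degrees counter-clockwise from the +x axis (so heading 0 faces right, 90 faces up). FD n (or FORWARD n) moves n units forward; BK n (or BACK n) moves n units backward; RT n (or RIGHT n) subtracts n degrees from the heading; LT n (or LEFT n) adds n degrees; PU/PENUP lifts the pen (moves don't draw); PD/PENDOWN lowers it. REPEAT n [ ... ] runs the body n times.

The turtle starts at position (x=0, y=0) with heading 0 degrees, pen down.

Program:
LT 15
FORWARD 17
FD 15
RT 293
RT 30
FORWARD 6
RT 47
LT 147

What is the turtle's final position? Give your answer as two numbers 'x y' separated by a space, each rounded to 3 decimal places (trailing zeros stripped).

Answer: 34.604 13.01

Derivation:
Executing turtle program step by step:
Start: pos=(0,0), heading=0, pen down
LT 15: heading 0 -> 15
FD 17: (0,0) -> (16.421,4.4) [heading=15, draw]
FD 15: (16.421,4.4) -> (30.91,8.282) [heading=15, draw]
RT 293: heading 15 -> 82
RT 30: heading 82 -> 52
FD 6: (30.91,8.282) -> (34.604,13.01) [heading=52, draw]
RT 47: heading 52 -> 5
LT 147: heading 5 -> 152
Final: pos=(34.604,13.01), heading=152, 3 segment(s) drawn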